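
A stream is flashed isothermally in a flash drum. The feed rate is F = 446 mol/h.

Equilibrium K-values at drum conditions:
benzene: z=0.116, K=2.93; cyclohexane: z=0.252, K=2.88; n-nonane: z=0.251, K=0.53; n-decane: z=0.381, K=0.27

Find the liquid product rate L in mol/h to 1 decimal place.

L = 334.8 mol/h

Rachford–Rice: g(ψ) = Σ zᵢ(Kᵢ−1)/(1+ψ(Kᵢ−1)) = 0.
Feasibility: ΣzᵢKᵢ = 1.302, Σzᵢ/Kᵢ = 2.012 — both > 1, two phases present.
Iterate (Newton) starting at ψ = 0.5:
  ψ = 0.500: g = -0.2341, g' = -0.947 → ψ = 0.253
  ψ = 0.253: g = -0.0033, g' = -0.981 → ψ = 0.249
Converged at ψ = 0.249.
Then V = ψ·F = 0.2494·446 = 111.2 mol/h and L = F − V = 334.8 mol/h.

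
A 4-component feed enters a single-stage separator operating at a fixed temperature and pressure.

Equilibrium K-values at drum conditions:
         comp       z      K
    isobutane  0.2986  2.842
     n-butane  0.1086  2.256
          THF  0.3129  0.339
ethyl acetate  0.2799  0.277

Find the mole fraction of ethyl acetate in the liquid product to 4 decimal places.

Material balance + equilibrium reduce to Σ zᵢ(Kᵢ−1)/(1+ψ(Kᵢ−1)) = 0.
Feasibility: ΣzᵢKᵢ = 1.2772, Σzᵢ/Kᵢ = 2.0867 — both > 1, two phases present.
Newton iteration, ψ⁰ = 0.5:
  ψ = 0.5000: g = -0.25576, g' = -1.0031 → ψ = 0.2450
  ψ = 0.2450: g = -0.00945, g' = -0.9919 → ψ = 0.2355
Converged at ψ = 0.2355.
Compositions from xᵢ = zᵢ/(1+ψ(Kᵢ−1)), yᵢ = Kᵢxᵢ:
  isobutane: x = 0.2083, y = 0.5919
  n-butane: x = 0.0838, y = 0.1891
  THF: x = 0.3706, y = 0.1256
  ethyl acetate: x = 0.3373, y = 0.0934

x_ethyl acetate = 0.3373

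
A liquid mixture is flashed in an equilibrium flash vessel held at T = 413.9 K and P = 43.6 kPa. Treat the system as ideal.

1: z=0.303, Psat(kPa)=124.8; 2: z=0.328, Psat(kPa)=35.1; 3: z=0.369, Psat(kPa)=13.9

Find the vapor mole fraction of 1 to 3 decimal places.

y_1 = 0.577

Raoult's law: Kᵢ = Pᵢˢᵃᵗ/P = Pᵢˢᵃᵗ/43.6.
  K_1 = 124.8/43.6 = 2.86239, K_2 = 35.1/43.6 = 0.80505, K_3 = 13.9/43.6 = 0.31881
Material balance + equilibrium reduce to Σ zᵢ(Kᵢ−1)/(1+β(Kᵢ−1)) = 0.
Check two-phase: ΣzᵢKᵢ = 1.249 > 1 and Σzᵢ/Kᵢ = 1.671 > 1, so g(0) = 0.249 > 0 and g(1) = -0.671 < 0.
Newton–Raphson from β = 0.5:
  β = 0.500: g = -0.1598, g' = -0.691 → β = 0.269
  β = 0.269: g = 0.0010, g' = -0.737 → β = 0.270
Converged at β = 0.270.
Compositions from xᵢ = zᵢ/(1+β(Kᵢ−1)), yᵢ = Kᵢxᵢ:
  1: x = 0.202, y = 0.577
  2: x = 0.346, y = 0.279
  3: x = 0.452, y = 0.144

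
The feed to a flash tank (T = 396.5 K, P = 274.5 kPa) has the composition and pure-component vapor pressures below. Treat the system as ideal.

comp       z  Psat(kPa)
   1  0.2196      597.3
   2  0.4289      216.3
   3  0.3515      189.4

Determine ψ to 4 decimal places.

Raoult's law: Kᵢ = Pᵢˢᵃᵗ/P = Pᵢˢᵃᵗ/274.5.
  K_1 = 597.3/274.5 = 2.175956, K_2 = 216.3/274.5 = 0.787978, K_3 = 189.4/274.5 = 0.689982
Rachford–Rice: g(ψ) = Σ zᵢ(Kᵢ−1)/(1+ψ(Kᵢ−1)) = 0.
Feasibility: ΣzᵢKᵢ = 1.0583, Σzᵢ/Kᵢ = 1.1547 — both > 1, two phases present.
Newton iteration, ψ⁰ = 0.5:
  ψ = 0.5000: g = -0.06806, g' = -0.1919 → ψ = 0.1453
  ψ = 0.1453: g = 0.01262, g' = -0.2791 → ψ = 0.1905
  ψ = 0.1905: g = 0.00040, g' = -0.2618 → ψ = 0.1920
Converged at ψ = 0.1920.

ψ = 0.1920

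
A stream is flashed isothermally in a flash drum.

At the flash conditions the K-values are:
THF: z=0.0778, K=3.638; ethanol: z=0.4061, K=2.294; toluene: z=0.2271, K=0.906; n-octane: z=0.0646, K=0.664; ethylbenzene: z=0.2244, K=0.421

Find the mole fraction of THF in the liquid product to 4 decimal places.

Material balance + equilibrium reduce to Σ zᵢ(Kᵢ−1)/(1+ψ(Kᵢ−1)) = 0.
Feasibility: ΣzᵢKᵢ = 1.5577, Σzᵢ/Kᵢ = 1.0794 — both > 1, two phases present.
Iterate (Newton) starting at ψ = 0.41:
  ψ = 0.4100: g = 0.22419, g' = -0.5566 → ψ = 0.8128
  ψ = 0.8128: g = 0.02299, g' = -0.5009 → ψ = 0.8587
  ψ = 0.8587: g = -0.00036, g' = -0.5177 → ψ = 0.8580
Converged at ψ = 0.8580.
Compositions from xᵢ = zᵢ/(1+ψ(Kᵢ−1)), yᵢ = Kᵢxᵢ:
  THF: x = 0.0238, y = 0.0867
  ethanol: x = 0.1924, y = 0.4415
  toluene: x = 0.2470, y = 0.2238
  n-octane: x = 0.0908, y = 0.0603
  ethylbenzene: x = 0.4459, y = 0.1877

x_THF = 0.0238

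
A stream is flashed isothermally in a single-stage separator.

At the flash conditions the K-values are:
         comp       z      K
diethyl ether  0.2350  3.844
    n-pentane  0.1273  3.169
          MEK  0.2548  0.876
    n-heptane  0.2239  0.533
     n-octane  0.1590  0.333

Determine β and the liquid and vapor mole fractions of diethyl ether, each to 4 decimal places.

β = 0.6161, x_diethyl ether = 0.0854, y_diethyl ether = 0.3282

Rachford–Rice: g(β) = Σ zᵢ(Kᵢ−1)/(1+β(Kᵢ−1)) = 0.
Check two-phase: ΣzᵢKᵢ = 1.7022 > 1 and Σzᵢ/Kᵢ = 1.2897 > 1, so g(0) = 0.7022 > 0 and g(1) = -0.2897 < 0.
Newton–Raphson from β = 0.52:
  β = 0.5200: g = 0.06514, g' = -0.6971 → β = 0.6134
  β = 0.6134: g = 0.00175, g' = -0.6657 → β = 0.6161
Converged at β = 0.6161.
Compositions from xᵢ = zᵢ/(1+β(Kᵢ−1)), yᵢ = Kᵢxᵢ:
  diethyl ether: x = 0.0854, y = 0.3282
  n-pentane: x = 0.0545, y = 0.1727
  MEK: x = 0.2759, y = 0.2417
  n-heptane: x = 0.3143, y = 0.1675
  n-octane: x = 0.2699, y = 0.0899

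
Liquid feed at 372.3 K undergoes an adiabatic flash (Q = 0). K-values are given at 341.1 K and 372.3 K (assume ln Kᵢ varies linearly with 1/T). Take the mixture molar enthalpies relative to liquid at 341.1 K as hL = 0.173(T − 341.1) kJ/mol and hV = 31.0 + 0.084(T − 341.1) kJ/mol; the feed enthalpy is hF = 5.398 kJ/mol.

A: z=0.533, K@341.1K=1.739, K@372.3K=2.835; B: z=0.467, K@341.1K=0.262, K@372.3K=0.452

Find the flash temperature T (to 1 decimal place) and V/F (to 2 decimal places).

T = 343.6 K, V/F = 0.16

Adiabatic flash: solve Rachford–Rice at each trial T, then check hF = ψ·hV(T) + (1−ψ)·hL(T).
  T = 341.1 K: K = (1.739, 0.262), RR gives ψ = 0.090, H_out = 2.799 kJ/mol
  T = 372.3 K: K = (2.835, 0.452), RR gives ψ = 0.718, H_out = 25.666 kJ/mol
  T = 356.7 K: K = (2.244, 0.348), RR gives ψ = 0.442, H_out = 15.801 kJ/mol
  T = 348.9 K: K = (1.981, 0.303), RR gives ψ = 0.289, H_out = 10.101 kJ/mol
  T = 345.0 K: K = (1.858, 0.282), RR gives ψ = 0.198, H_out = 6.736 kJ/mol
  T = 343.1 K: K = (1.799, 0.272), RR gives ψ = 0.148, H_out = 4.904 kJ/mol
Linear interpolation between T = 343.1 (H_out = 4.904) and T = 345.0 (H_out = 6.736) on hF = 5.398 gives T ≈ 343.6 K, at which ψ = 0.16.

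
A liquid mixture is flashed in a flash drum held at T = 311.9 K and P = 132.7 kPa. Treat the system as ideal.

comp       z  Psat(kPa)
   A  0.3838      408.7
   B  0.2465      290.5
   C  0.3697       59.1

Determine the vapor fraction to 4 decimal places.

ψ = 0.9137

Raoult's law: Kᵢ = Pᵢˢᵃᵗ/P = Pᵢˢᵃᵗ/132.7.
  K_A = 408.7/132.7 = 3.079879, K_B = 290.5/132.7 = 2.189148, K_C = 59.1/132.7 = 0.445365
Newton–Raphson from ψ = 0.32:
  ψ = 0.3200: g = 0.44231, g' = -0.9495 → ψ = 0.7858
  ψ = 0.7858: g = 0.09107, g' = -0.6897 → ψ = 0.9179
  ψ = 0.9179: g = -0.00313, g' = -0.7478 → ψ = 0.9137
Converged at ψ = 0.9137.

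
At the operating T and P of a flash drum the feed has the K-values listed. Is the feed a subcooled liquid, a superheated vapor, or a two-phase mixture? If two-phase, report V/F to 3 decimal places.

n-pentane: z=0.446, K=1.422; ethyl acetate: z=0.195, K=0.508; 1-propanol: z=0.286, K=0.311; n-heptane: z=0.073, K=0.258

ΣzᵢKᵢ = 0.841; Σzᵢ/Kᵢ = 1.900.
Since ΣzᵢKᵢ < 1 the mixture is below its bubble point — single liquid phase.

subcooled liquid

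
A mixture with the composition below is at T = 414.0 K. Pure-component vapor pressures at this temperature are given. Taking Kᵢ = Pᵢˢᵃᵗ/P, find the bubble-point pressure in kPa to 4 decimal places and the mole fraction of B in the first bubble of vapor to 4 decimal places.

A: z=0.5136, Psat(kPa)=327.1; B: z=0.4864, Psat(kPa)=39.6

Pbub = 187.2600 kPa, y_B = 0.1029

At the bubble point ψ → 0, so ΣzᵢKᵢ = 1 with Kᵢ = Pᵢˢᵃᵗ/P ⇒ P = ΣzᵢPᵢˢᵃᵗ.
P = 0.5136·327.1 + 0.4864·39.6 = 187.2600 kPa
yᵢ = zᵢPᵢˢᵃᵗ/P ⇒ y_B = 0.4864·39.6/187.2600 = 0.1029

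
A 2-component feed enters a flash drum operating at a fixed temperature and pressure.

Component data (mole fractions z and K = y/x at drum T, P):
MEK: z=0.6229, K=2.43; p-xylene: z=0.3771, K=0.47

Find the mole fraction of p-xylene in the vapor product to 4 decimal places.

y_p-xylene = 0.3429

Binary case is linear: z₁(K₁−1)(1+β(K₂−1)) + z₂(K₂−1)(1+β(K₁−1)) = 0
⇒ β = [z₁(K₁−1)+z₂(K₂−1)] / [−(K₁−1)(K₂−1)] = 0.69088/0.75790 = 0.9116
Compositions from xᵢ = zᵢ/(1+β(Kᵢ−1)), yᵢ = Kᵢxᵢ:
  MEK: x = 0.2704, y = 0.6571
  p-xylene: x = 0.7296, y = 0.3429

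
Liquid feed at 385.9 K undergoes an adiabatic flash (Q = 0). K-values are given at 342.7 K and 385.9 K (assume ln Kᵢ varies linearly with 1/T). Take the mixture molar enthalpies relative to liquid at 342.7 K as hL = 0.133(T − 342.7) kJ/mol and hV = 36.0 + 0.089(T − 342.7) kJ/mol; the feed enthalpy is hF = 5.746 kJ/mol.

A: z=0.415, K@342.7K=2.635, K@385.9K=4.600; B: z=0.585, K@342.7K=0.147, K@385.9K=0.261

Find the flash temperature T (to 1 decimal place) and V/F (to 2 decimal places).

Adiabatic flash: solve Rachford–Rice at each trial T, then check hF = ψ·hV(T) + (1−ψ)·hL(T).
  T = 342.7 K: K = (2.635, 0.147), RR gives ψ = 0.129, H_out = 4.634 kJ/mol
  T = 385.9 K: K = (4.600, 0.261), RR gives ψ = 0.399, H_out = 19.354 kJ/mol
  T = 364.3 K: K = (3.540, 0.199), RR gives ψ = 0.288, H_out = 12.963 kJ/mol
  T = 353.5 K: K = (3.068, 0.172), RR gives ψ = 0.218, H_out = 9.190 kJ/mol
  T = 348.1 K: K = (2.847, 0.159), RR gives ψ = 0.177, H_out = 7.039 kJ/mol
  T = 345.4 K: K = (2.740, 0.153), RR gives ψ = 0.154, H_out = 5.873 kJ/mol
  T = 344.0 K: K = (2.685, 0.150), RR gives ψ = 0.141, H_out = 5.240 kJ/mol
Linear interpolation between T = 344.0 (H_out = 5.240) and T = 345.4 (H_out = 5.873) on hF = 5.746 gives T ≈ 345.1 K, at which ψ = 0.15.

T = 345.1 K, V/F = 0.15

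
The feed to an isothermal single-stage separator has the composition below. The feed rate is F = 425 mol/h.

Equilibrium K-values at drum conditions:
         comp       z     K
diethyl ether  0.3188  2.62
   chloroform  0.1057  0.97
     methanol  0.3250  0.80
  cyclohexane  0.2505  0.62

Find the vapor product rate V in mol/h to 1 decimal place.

Newton iteration, ψ⁰ = 0.58:
  ψ = 0.5800: g = 0.06741, g' = -0.2986 → ψ = 0.8057
  ψ = 0.8057: g = 0.00610, g' = -0.2512 → ψ = 0.8300
  ψ = 0.8300: g = 0.00004, g' = -0.2482 → ψ = 0.8302
Converged at ψ = 0.8302.
Then V = ψ·F = 0.8302·425 = 352.8 mol/h and L = F − V = 72.2 mol/h.

V = 352.8 mol/h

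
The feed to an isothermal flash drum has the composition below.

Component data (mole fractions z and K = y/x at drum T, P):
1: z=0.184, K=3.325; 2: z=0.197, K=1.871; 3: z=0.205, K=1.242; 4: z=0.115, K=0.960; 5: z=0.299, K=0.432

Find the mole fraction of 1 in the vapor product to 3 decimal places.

Rachford–Rice: g(ψ) = Σ zᵢ(Kᵢ−1)/(1+ψ(Kᵢ−1)) = 0.
Feasibility: ΣzᵢKᵢ = 1.475, Σzᵢ/Kᵢ = 1.138 — both > 1, two phases present.
Newton iteration, ψ⁰ = 0.5:
  ψ = 0.500: g = 0.1197, g' = -0.483 → ψ = 0.748
  ψ = 0.748: g = 0.0021, g' = -0.488 → ψ = 0.752
Converged at ψ = 0.752.
Compositions from xᵢ = zᵢ/(1+ψ(Kᵢ−1)), yᵢ = Kᵢxᵢ:
  1: x = 0.067, y = 0.223
  2: x = 0.119, y = 0.223
  3: x = 0.173, y = 0.215
  4: x = 0.119, y = 0.114
  5: x = 0.522, y = 0.226

y_1 = 0.223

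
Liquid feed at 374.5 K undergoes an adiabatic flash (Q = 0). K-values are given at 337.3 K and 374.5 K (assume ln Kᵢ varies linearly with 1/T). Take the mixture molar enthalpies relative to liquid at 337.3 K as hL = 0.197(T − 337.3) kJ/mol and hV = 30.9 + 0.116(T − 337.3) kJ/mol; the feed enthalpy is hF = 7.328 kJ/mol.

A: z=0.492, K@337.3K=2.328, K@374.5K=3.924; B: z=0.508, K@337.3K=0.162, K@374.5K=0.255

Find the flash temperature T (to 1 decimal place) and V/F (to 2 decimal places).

Adiabatic flash: solve Rachford–Rice at each trial T, then check hF = ψ·hV(T) + (1−ψ)·hL(T).
  T = 337.3 K: K = (2.328, 0.162), RR gives ψ = 0.205, H_out = 6.322 kJ/mol
  T = 374.5 K: K = (3.924, 0.255), RR gives ψ = 0.487, H_out = 20.900 kJ/mol
  T = 355.9 K: K = (3.064, 0.206), RR gives ψ = 0.373, H_out = 14.636 kJ/mol
  T = 346.6 K: K = (2.681, 0.183), RR gives ψ = 0.300, H_out = 10.877 kJ/mol
  T = 342.0 K: K = (2.502, 0.172), RR gives ψ = 0.256, H_out = 8.752 kJ/mol
  T = 339.6 K: K = (2.412, 0.167), RR gives ψ = 0.231, H_out = 7.549 kJ/mol
Linear interpolation between T = 337.3 (H_out = 6.322) and T = 339.6 (H_out = 7.549) on hF = 7.328 gives T ≈ 339.2 K, at which ψ = 0.23.

T = 339.2 K, V/F = 0.23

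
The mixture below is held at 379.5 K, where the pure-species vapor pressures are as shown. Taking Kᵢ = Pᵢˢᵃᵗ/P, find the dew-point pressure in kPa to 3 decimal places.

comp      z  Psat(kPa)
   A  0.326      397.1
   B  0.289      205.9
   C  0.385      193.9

At the dew point ψ → 1, so Σzᵢ/Kᵢ = 1 with Kᵢ = Pᵢˢᵃᵗ/P ⇒ 1/P = Σzᵢ/Pᵢˢᵃᵗ.
1/P = 0.326/397.1 + 0.289/205.9 + 0.385/193.9 = 0.004210 ⇒ P = 237.524 kPa

Pdew = 237.524 kPa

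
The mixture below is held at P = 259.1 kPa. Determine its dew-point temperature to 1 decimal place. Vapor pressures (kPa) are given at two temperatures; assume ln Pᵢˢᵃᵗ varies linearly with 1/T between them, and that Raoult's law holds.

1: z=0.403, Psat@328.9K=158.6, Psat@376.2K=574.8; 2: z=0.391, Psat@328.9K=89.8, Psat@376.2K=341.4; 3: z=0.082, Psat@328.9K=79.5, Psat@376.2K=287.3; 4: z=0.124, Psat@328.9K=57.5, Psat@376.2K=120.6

Dew-point temperature: Σzᵢ·P/Pᵢˢᵃᵗ(T) = 1. Interpolate ln Pᵢˢᵃᵗ = aᵢ + bᵢ/T.
  T = 328.9 K: ΣzᵢP/Pᵢˢᵃᵗ = 2.6125
  T = 376.2 K: ΣzᵢP/Pᵢˢᵃᵗ = 0.8188
  T = 352.5 K: ΣzᵢP/Pᵢˢᵃᵗ = 1.3972
  T = 364.4 K: ΣzᵢP/Pᵢˢᵃᵗ = 1.0571
  T = 370.3 K: ΣzᵢP/Pᵢˢᵃᵗ = 0.9280
  T = 367.4 K: ΣzᵢP/Pᵢˢᵃᵗ = 0.9887
  T = 365.9 K: ΣzᵢP/Pᵢˢᵃᵗ = 1.0222
Interpolating between 365.9 K and 367.4 K gives T ≈ 366.9 K.

T = 366.9 K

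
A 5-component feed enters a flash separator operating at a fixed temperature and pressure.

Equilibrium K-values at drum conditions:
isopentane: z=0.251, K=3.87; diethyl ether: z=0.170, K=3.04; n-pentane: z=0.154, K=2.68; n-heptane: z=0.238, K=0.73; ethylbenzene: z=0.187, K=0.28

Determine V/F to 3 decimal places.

Rachford–Rice: g(V/F) = Σ zᵢ(Kᵢ−1)/(1+V/F(Kᵢ−1)) = 0.
g(0) = ΣzᵢKᵢ − 1 = 1.127 and g(1) = 1 − Σzᵢ/Kᵢ = -0.172, so a root lies in (0, 1).
Iterate (Newton) starting at V/F = 0.56:
  V/F = 0.560: g = 0.2702, g' = -0.870 → V/F = 0.871
  V/F = 0.871: g = -0.0089, g' = -1.058 → V/F = 0.862
Converged at V/F = 0.862.

V/F = 0.862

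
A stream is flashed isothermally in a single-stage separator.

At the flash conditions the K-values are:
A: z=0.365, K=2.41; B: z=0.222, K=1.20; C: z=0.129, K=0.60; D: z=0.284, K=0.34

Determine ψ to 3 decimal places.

Let ψ = V/F and solve Σ zᵢ(Kᵢ−1)/(1+ψ(Kᵢ−1)) = 0.
Feasibility: ΣzᵢKᵢ = 1.320, Σzᵢ/Kᵢ = 1.387 — both > 1, two phases present.
Newton iteration, ψ⁰ = 0.5:
  ψ = 0.500: g = -0.0021, g' = -0.565 → ψ = 0.496
Converged at ψ = 0.496.

ψ = 0.496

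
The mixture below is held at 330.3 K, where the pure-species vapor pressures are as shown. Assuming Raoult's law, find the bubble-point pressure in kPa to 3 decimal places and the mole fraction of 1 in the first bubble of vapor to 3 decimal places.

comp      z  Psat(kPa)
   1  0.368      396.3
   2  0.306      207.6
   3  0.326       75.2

Pbub = 233.879 kPa, y_1 = 0.624

At the bubble point ψ → 0, so ΣzᵢKᵢ = 1 with Kᵢ = Pᵢˢᵃᵗ/P ⇒ P = ΣzᵢPᵢˢᵃᵗ.
P = 0.368·396.3 + 0.306·207.6 + 0.326·75.2 = 233.879 kPa
yᵢ = zᵢPᵢˢᵃᵗ/P ⇒ y_1 = 0.368·396.3/233.879 = 0.624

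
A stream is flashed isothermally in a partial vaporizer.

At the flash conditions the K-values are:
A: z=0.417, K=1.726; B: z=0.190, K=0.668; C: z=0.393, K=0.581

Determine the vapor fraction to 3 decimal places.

Let ψ = V/F and solve Σ zᵢ(Kᵢ−1)/(1+ψ(Kᵢ−1)) = 0.
Check two-phase: ΣzᵢKᵢ = 1.075 > 1 and Σzᵢ/Kᵢ = 1.202 > 1, so g(0) = 0.075 > 0 and g(1) = -0.202 < 0.
Newton iteration, ψ⁰ = 0.44:
  ψ = 0.440: g = -0.0463, g' = -0.259 → ψ = 0.261
  ψ = 0.261: g = 0.0006, g' = -0.267 → ψ = 0.263
Converged at ψ = 0.263.

ψ = 0.263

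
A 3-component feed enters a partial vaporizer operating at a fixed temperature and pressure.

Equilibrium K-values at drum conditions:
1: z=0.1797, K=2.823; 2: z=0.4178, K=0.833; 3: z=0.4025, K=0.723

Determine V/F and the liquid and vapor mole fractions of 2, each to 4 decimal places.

Rachford–Rice: g(V/F) = Σ zᵢ(Kᵢ−1)/(1+V/F(Kᵢ−1)) = 0.
Feasibility: ΣzᵢKᵢ = 1.1463, Σzᵢ/Kᵢ = 1.1219 — both > 1, two phases present.
Iterate (Newton) starting at V/F = 0.5:
  V/F = 0.5000: g = -0.03417, g' = -0.2189 → V/F = 0.3439
  V/F = 0.3439: g = 0.00409, g' = -0.2764 → V/F = 0.3587
  V/F = 0.3587: g = 0.00005, g' = -0.2696 → V/F = 0.3589
Converged at V/F = 0.3589.
Compositions from xᵢ = zᵢ/(1+V/F(Kᵢ−1)), yᵢ = Kᵢxᵢ:
  1: x = 0.1086, y = 0.3066
  2: x = 0.4444, y = 0.3702
  3: x = 0.4469, y = 0.3231

V/F = 0.3589, x_2 = 0.4444, y_2 = 0.3702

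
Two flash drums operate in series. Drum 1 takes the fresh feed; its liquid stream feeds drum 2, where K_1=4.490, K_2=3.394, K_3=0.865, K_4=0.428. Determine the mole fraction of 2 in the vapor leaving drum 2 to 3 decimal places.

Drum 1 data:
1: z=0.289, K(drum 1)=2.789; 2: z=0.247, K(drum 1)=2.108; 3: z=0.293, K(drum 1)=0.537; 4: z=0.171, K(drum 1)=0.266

Drum 1:
Iterate (Newton) starting at ψ₁ = 0.5:
  ψ₁ = 0.500: g = 0.0742, g' = -0.720 → ψ₁ = 0.603
  ψ₁ = 0.603: g = -0.0007, g' = -0.740 → ψ₁ = 0.602
Converged at ψ₁ = 0.602.
Drum-1 compositions:
  1: x = 0.139, y = 0.388
  2: x = 0.148, y = 0.312
  3: x = 0.406, y = 0.218
  4: x = 0.306, y = 0.082
Drum-2 feed = drum-1 liquid: z₂ = (0.1391, 0.1482, 0.4063, 0.3065).
Drum 2:
Let ψ₂ = V/F and solve Σ zᵢ(Kᵢ−1)/(1+ψ₂(Kᵢ−1)) = 0.
Feasibility: ΣzᵢKᵢ = 1.610, Σzᵢ/Kᵢ = 1.260 — both > 1, two phases present.
Iterate (Newton) starting at ψ₂ = 0.4:
  ψ₂ = 0.400: g = 0.0985, g' = -0.694 → ψ₂ = 0.542
  ψ₂ = 0.542: g = 0.0090, g' = -0.583 → ψ₂ = 0.558
Converged at ψ₂ = 0.558.
  1: x = 0.047, y = 0.212
  2: x = 0.063, y = 0.215
  3: x = 0.439, y = 0.380
  4: x = 0.450, y = 0.193

y_2 (drum 2) = 0.215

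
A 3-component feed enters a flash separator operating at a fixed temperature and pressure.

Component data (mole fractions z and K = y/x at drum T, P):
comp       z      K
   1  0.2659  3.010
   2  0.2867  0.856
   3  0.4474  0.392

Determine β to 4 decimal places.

β = 0.2390

Rachford–Rice: g(β) = Σ zᵢ(Kᵢ−1)/(1+β(Kᵢ−1)) = 0.
Feasibility: ΣzᵢKᵢ = 1.2212, Σzᵢ/Kᵢ = 1.5646 — both > 1, two phases present.
Newton–Raphson from β = 0.5:
  β = 0.5000: g = -0.16876, g' = -0.6155 → β = 0.2258
  β = 0.2258: g = 0.00960, g' = -0.7368 → β = 0.2389
  β = 0.2389: g = 0.00009, g' = -0.7231 → β = 0.2390
Converged at β = 0.2390.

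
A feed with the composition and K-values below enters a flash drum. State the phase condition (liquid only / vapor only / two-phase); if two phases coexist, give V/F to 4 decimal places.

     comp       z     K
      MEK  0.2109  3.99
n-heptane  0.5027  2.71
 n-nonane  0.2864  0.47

vapor only

ΣzᵢKᵢ = 2.3384; Σzᵢ/Kᵢ = 0.8477.
Since Σzᵢ/Kᵢ < 1 the mixture is above its dew point — single vapor phase.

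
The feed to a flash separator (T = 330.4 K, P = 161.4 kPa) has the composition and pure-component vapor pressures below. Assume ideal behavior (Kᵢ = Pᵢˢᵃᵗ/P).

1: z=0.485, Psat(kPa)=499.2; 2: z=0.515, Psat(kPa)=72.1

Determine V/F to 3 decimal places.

Raoult's law: Kᵢ = Pᵢˢᵃᵗ/P = Pᵢˢᵃᵗ/161.4.
  K_1 = 499.2/161.4 = 3.09294, K_2 = 72.1/161.4 = 0.44672
Rachford–Rice: g(V/F) = Σ zᵢ(Kᵢ−1)/(1+V/F(Kᵢ−1)) = 0.
Feasibility: ΣzᵢKᵢ = 1.730, Σzᵢ/Kᵢ = 1.310 — both > 1, two phases present.
Iterate (Newton) starting at V/F = 0.41:
  V/F = 0.410: g = 0.1778, g' = -0.879 → V/F = 0.612
  V/F = 0.612: g = 0.0141, g' = -0.769 → V/F = 0.630
  V/F = 0.630: g = 0.0000, g' = -0.767 → V/F = 0.631
Converged at V/F = 0.631.

V/F = 0.631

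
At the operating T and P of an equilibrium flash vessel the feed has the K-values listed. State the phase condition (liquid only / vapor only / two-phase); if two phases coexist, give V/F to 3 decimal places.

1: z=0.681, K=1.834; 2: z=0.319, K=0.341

ΣzᵢKᵢ = 1.358; Σzᵢ/Kᵢ = 1.307.
Both exceed 1, so a two-phase solution exists.
Material balance + equilibrium reduce to Σ zᵢ(Kᵢ−1)/(1+ψ(Kᵢ−1)) = 0.
Binary case is linear: z₁(K₁−1)(1+ψ(K₂−1)) + z₂(K₂−1)(1+ψ(K₁−1)) = 0
⇒ ψ = [z₁(K₁−1)+z₂(K₂−1)] / [−(K₁−1)(K₂−1)] = 0.3577/0.5496 = 0.651

two-phase, V/F = 0.651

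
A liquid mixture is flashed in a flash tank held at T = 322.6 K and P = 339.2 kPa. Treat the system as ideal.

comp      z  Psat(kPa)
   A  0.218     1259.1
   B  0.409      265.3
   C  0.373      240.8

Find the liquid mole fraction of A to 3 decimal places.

x_A = 0.085

Raoult's law: Kᵢ = Pᵢˢᵃᵗ/P = Pᵢˢᵃᵗ/339.2.
  K_A = 1259.1/339.2 = 3.71197, K_B = 265.3/339.2 = 0.78213, K_C = 240.8/339.2 = 0.70991
Newton–Raphson from ψ = 0.5:
  ψ = 0.500: g = 0.0244, g' = -0.356 → ψ = 0.568
  ψ = 0.568: g = 0.0013, g' = -0.319 → ψ = 0.573
Converged at ψ = 0.573.
Compositions from xᵢ = zᵢ/(1+ψ(Kᵢ−1)), yᵢ = Kᵢxᵢ:
  A: x = 0.085, y = 0.317
  B: x = 0.467, y = 0.365
  C: x = 0.447, y = 0.318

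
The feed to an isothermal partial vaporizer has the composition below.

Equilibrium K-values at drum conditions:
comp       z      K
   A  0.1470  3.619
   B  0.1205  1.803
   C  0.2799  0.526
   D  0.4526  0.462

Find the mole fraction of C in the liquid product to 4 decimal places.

Rachford–Rice: g(ψ) = Σ zᵢ(Kᵢ−1)/(1+ψ(Kᵢ−1)) = 0.
g(0) = ΣzᵢKᵢ − 1 = 0.1056 and g(1) = 1 − Σzᵢ/Kᵢ = -0.6192, so a root lies in (0, 1).
Iterate (Newton) starting at ψ = 0.34:
  ψ = 0.3400: g = -0.17651, g' = -0.6157 → ψ = 0.0533
  ψ = 0.0533: g = 0.04382, g' = -1.0529 → ψ = 0.0949
  ψ = 0.0949: g = 0.00272, g' = -0.9283 → ψ = 0.0979
Converged at ψ = 0.0979.
Compositions from xᵢ = zᵢ/(1+ψ(Kᵢ−1)), yᵢ = Kᵢxᵢ:
  A: x = 0.1170, y = 0.4235
  B: x = 0.1117, y = 0.2014
  C: x = 0.2935, y = 0.1544
  D: x = 0.4778, y = 0.2207

x_C = 0.2935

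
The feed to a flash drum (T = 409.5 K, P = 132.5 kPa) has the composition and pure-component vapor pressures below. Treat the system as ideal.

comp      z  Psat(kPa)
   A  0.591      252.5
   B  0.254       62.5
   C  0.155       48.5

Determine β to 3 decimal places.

β = 0.584

Raoult's law: Kᵢ = Pᵢˢᵃᵗ/P = Pᵢˢᵃᵗ/132.5.
  K_A = 252.5/132.5 = 1.90566, K_B = 62.5/132.5 = 0.47170, K_C = 48.5/132.5 = 0.36604
Newton–Raphson from β = 0.5:
  β = 0.500: g = 0.0422, g' = -0.494 → β = 0.585
  β = 0.585: g = -0.0007, g' = -0.513 → β = 0.584
Converged at β = 0.584.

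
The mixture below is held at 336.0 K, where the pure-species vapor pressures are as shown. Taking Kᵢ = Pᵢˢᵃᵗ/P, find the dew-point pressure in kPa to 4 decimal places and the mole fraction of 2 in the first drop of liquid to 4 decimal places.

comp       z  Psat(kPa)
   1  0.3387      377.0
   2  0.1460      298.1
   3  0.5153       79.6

At the dew point ψ → 1, so Σzᵢ/Kᵢ = 1 with Kᵢ = Pᵢˢᵃᵗ/P ⇒ 1/P = Σzᵢ/Pᵢˢᵃᵗ.
1/P = 0.3387/377.0 + 0.1460/298.1 + 0.5153/79.6 = 0.0078618 ⇒ P = 127.1974 kPa
xᵢ = zᵢP/Pᵢˢᵃᵗ ⇒ x_2 = 0.1460·127.1974/298.1 = 0.0623

Pdew = 127.1974 kPa, x_2 = 0.0623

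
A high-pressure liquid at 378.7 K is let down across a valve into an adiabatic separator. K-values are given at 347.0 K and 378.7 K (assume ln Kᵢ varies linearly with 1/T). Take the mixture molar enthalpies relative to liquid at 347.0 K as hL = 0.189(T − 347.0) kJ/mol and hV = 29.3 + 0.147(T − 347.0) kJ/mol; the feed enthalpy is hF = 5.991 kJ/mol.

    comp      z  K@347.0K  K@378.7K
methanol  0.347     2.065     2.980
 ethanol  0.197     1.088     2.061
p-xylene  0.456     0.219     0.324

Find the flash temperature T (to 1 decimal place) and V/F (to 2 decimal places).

T = 353.0 K, V/F = 0.17

Adiabatic flash: solve Rachford–Rice at each trial T, then check hF = ψ·hV(T) + (1−ψ)·hL(T).
  T = 347.0 K: K = (2.065, 1.088, 0.219), RR gives ψ = 0.046, H_out = 1.355 kJ/mol
  T = 378.7 K: K = (2.980, 2.061, 0.324), RR gives ψ = 0.518, H_out = 20.470 kJ/mol
  T = 362.9 K: K = (2.502, 1.520, 0.269), RR gives ψ = 0.326, H_out = 12.329 kJ/mol
  T = 354.9 K: K = (2.277, 1.289, 0.243), RR gives ψ = 0.200, H_out = 7.288 kJ/mol
  T = 350.9 K: K = (2.168, 1.184, 0.231), RR gives ψ = 0.126, H_out = 4.423 kJ/mol
  T = 352.9 K: K = (2.222, 1.236, 0.237), RR gives ψ = 0.164, H_out = 5.888 kJ/mol
Linear interpolation between T = 352.9 (H_out = 5.888) and T = 354.9 (H_out = 7.288) on hF = 5.991 gives T ≈ 353.0 K, at which ψ = 0.17.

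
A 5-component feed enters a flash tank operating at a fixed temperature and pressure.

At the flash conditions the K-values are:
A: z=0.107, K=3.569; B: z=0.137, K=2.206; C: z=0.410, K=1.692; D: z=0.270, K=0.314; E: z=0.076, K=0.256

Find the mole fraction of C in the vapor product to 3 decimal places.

y_C = 0.494

Rachford–Rice: g(ψ) = Σ zᵢ(Kᵢ−1)/(1+ψ(Kᵢ−1)) = 0.
g(0) = ΣzᵢKᵢ − 1 = 0.482 and g(1) = 1 − Σzᵢ/Kᵢ = -0.491, so a root lies in (0, 1).
Iterate (Newton) starting at ψ = 0.5:
  ψ = 0.500: g = 0.0622, g' = -0.722 → ψ = 0.586
  ψ = 0.586: g = -0.0017, g' = -0.768 → ψ = 0.584
Converged at ψ = 0.584.
Compositions from xᵢ = zᵢ/(1+ψ(Kᵢ−1)), yᵢ = Kᵢxᵢ:
  A: x = 0.043, y = 0.153
  B: x = 0.080, y = 0.177
  C: x = 0.292, y = 0.494
  D: x = 0.450, y = 0.141
  E: x = 0.134, y = 0.034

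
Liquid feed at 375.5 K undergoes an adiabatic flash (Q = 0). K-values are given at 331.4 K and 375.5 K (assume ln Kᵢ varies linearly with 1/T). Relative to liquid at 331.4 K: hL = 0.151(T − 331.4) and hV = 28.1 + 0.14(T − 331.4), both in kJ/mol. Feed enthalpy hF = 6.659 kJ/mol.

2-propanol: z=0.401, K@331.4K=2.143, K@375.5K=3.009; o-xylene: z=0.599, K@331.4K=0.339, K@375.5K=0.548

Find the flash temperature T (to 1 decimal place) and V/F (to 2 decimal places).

Adiabatic flash: solve Rachford–Rice at each trial T, then check hF = ψ·hV(T) + (1−ψ)·hL(T).
  T = 331.4 K: K = (2.143, 0.339), RR gives ψ = 0.083, H_out = 2.321 kJ/mol
  T = 375.5 K: K = (3.009, 0.548), RR gives ψ = 0.589, H_out = 22.925 kJ/mol
  T = 353.4 K: K = (2.565, 0.437), RR gives ψ = 0.330, H_out = 12.514 kJ/mol
  T = 342.4 K: K = (2.351, 0.387), RR gives ψ = 0.211, H_out = 7.551 kJ/mol
  T = 336.9 K: K = (2.247, 0.362), RR gives ψ = 0.148, H_out = 4.991 kJ/mol
  T = 339.6 K: K = (2.298, 0.374), RR gives ψ = 0.179, H_out = 6.259 kJ/mol
  T = 341.0 K: K = (2.325, 0.380), RR gives ψ = 0.195, H_out = 6.907 kJ/mol
Linear interpolation between T = 339.6 (H_out = 6.259) and T = 341.0 (H_out = 6.907) on hF = 6.659 gives T ≈ 340.5 K, at which ψ = 0.19.

T = 340.5 K, V/F = 0.19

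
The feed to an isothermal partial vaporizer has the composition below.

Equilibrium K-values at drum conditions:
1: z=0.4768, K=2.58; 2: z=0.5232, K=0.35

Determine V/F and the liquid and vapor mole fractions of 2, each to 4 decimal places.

Binary case is linear: z₁(K₁−1)(1+V/F(K₂−1)) + z₂(K₂−1)(1+V/F(K₁−1)) = 0
⇒ V/F = [z₁(K₁−1)+z₂(K₂−1)] / [−(K₁−1)(K₂−1)] = 0.41326/1.02700 = 0.4024
Compositions from xᵢ = zᵢ/(1+V/F(Kᵢ−1)), yᵢ = Kᵢxᵢ:
  1: x = 0.2915, y = 0.7520
  2: x = 0.7085, y = 0.2480

V/F = 0.4024, x_2 = 0.7085, y_2 = 0.2480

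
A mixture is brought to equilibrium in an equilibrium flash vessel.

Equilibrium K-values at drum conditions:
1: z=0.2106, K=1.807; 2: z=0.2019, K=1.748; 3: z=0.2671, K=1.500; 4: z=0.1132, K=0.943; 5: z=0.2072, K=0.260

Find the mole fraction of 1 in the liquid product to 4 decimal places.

Rachford–Rice: g(V/F) = Σ zᵢ(Kᵢ−1)/(1+V/F(Kᵢ−1)) = 0.
g(0) = ΣzᵢKᵢ − 1 = 0.2947 and g(1) = 1 − Σzᵢ/Kᵢ = -0.3271, so a root lies in (0, 1).
Newton iteration, V/F⁰ = 0.45:
  V/F = 0.4500: g = 0.11019, g' = -0.4370 → V/F = 0.7022
  V/F = 0.7022: g = -0.01955, g' = -0.6331 → V/F = 0.6713
  V/F = 0.6713: g = -0.00063, g' = -0.5936 → V/F = 0.6702
Converged at V/F = 0.6702.
Compositions from xᵢ = zᵢ/(1+V/F(Kᵢ−1)), yᵢ = Kᵢxᵢ:
  1: x = 0.1367, y = 0.2470
  2: x = 0.1345, y = 0.2351
  3: x = 0.2001, y = 0.3001
  4: x = 0.1177, y = 0.1110
  5: x = 0.4111, y = 0.1069

x_1 = 0.1367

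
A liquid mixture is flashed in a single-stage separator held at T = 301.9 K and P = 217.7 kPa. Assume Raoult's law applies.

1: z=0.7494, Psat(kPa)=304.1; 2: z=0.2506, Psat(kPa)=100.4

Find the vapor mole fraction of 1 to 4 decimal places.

Raoult's law: Kᵢ = Pᵢˢᵃᵗ/P = Pᵢˢᵃᵗ/217.7.
  K_1 = 304.1/217.7 = 1.396876, K_2 = 100.4/217.7 = 0.461185
Material balance + equilibrium reduce to Σ zᵢ(Kᵢ−1)/(1+V/F(Kᵢ−1)) = 0.
Check two-phase: ΣzᵢKᵢ = 1.1624 > 1 and Σzᵢ/Kᵢ = 1.0799 > 1, so g(0) = 0.1624 > 0 and g(1) = -0.0799 < 0.
Binary case is linear: z₁(K₁−1)(1+V/F(K₂−1)) + z₂(K₂−1)(1+V/F(K₁−1)) = 0
⇒ V/F = [z₁(K₁−1)+z₂(K₂−1)] / [−(K₁−1)(K₂−1)] = 0.16239/0.21384 = 0.7594
Compositions from xᵢ = zᵢ/(1+V/F(Kᵢ−1)), yᵢ = Kᵢxᵢ:
  1: x = 0.5758, y = 0.8044
  2: x = 0.4242, y = 0.1956

y_1 = 0.8044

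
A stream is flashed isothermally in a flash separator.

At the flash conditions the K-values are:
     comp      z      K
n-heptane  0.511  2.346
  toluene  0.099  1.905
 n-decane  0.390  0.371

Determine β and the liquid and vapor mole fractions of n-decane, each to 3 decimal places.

β = 0.661, x_n-decane = 0.668, y_n-decane = 0.248

Rachford–Rice: g(β) = Σ zᵢ(Kᵢ−1)/(1+β(Kᵢ−1)) = 0.
Check two-phase: ΣzᵢKᵢ = 1.532 > 1 and Σzᵢ/Kᵢ = 1.321 > 1, so g(0) = 0.532 > 0 and g(1) = -0.321 < 0.
Newton iteration, β⁰ = 0.5:
  β = 0.500: g = 0.1149, g' = -0.698 → β = 0.665
  β = 0.665: g = -0.0027, g' = -0.745 → β = 0.661
Converged at β = 0.661.
Compositions from xᵢ = zᵢ/(1+β(Kᵢ−1)), yᵢ = Kᵢxᵢ:
  n-heptane: x = 0.270, y = 0.634
  toluene: x = 0.062, y = 0.118
  n-decane: x = 0.668, y = 0.248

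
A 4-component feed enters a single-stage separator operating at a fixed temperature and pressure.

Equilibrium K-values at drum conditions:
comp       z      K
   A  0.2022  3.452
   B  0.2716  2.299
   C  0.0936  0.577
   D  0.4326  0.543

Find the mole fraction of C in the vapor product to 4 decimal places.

Rachford–Rice: g(V/F) = Σ zᵢ(Kᵢ−1)/(1+V/F(Kᵢ−1)) = 0.
g(0) = ΣzᵢKᵢ − 1 = 0.6113 and g(1) = 1 − Σzᵢ/Kᵢ = -0.1356, so a root lies in (0, 1).
Iterate (Newton) starting at V/F = 0.59:
  V/F = 0.5900: g = 0.07893, g' = -0.5491 → V/F = 0.7338
  V/F = 0.7338: g = 0.00291, g' = -0.5150 → V/F = 0.7394
Converged at V/F = 0.7394.
Compositions from xᵢ = zᵢ/(1+V/F(Kᵢ−1)), yᵢ = Kᵢxᵢ:
  A: x = 0.0719, y = 0.2481
  B: x = 0.1385, y = 0.3185
  C: x = 0.1362, y = 0.0786
  D: x = 0.6534, y = 0.3548

y_C = 0.0786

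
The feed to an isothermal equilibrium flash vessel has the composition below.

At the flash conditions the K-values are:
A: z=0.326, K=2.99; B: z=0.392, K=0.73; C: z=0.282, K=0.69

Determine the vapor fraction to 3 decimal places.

ψ = 0.797

Iterate (Newton) starting at ψ = 0.5:
  ψ = 0.500: g = 0.0994, g' = -0.401 → ψ = 0.748
  ψ = 0.748: g = 0.0142, g' = -0.299 → ψ = 0.796
  ψ = 0.796: g = 0.0003, g' = -0.288 → ψ = 0.797
Converged at ψ = 0.797.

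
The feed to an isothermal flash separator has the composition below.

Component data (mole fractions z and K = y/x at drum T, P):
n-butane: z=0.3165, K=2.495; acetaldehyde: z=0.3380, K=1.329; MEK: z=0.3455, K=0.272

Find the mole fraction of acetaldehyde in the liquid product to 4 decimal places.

Material balance + equilibrium reduce to Σ zᵢ(Kᵢ−1)/(1+V/F(Kᵢ−1)) = 0.
Feasibility: ΣzᵢKᵢ = 1.3328, Σzᵢ/Kᵢ = 1.6514 — both > 1, two phases present.
Newton–Raphson from V/F = 0.5:
  V/F = 0.5000: g = -0.02922, g' = -0.7113 → V/F = 0.4589
  V/F = 0.4589: g = -0.00048, g' = -0.6894 → V/F = 0.4582
Converged at V/F = 0.4582.
Compositions from xᵢ = zᵢ/(1+V/F(Kᵢ−1)), yᵢ = Kᵢxᵢ:
  n-butane: x = 0.1878, y = 0.4686
  acetaldehyde: x = 0.2937, y = 0.3904
  MEK: x = 0.5185, y = 0.1410

x_acetaldehyde = 0.2937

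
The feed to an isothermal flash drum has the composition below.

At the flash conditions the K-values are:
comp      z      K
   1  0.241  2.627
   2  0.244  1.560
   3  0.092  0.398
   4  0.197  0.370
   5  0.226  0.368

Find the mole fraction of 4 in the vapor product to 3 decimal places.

y_4 = 0.088

Newton iteration, ψ⁰ = 0.5:
  ψ = 0.500: g = -0.1463, g' = -0.668 → ψ = 0.281
  ψ = 0.281: g = -0.0041, g' = -0.655 → ψ = 0.275
Converged at ψ = 0.275.
Compositions from xᵢ = zᵢ/(1+ψ(Kᵢ−1)), yᵢ = Kᵢxᵢ:
  1: x = 0.167, y = 0.437
  2: x = 0.211, y = 0.330
  3: x = 0.110, y = 0.044
  4: x = 0.238, y = 0.088
  5: x = 0.274, y = 0.101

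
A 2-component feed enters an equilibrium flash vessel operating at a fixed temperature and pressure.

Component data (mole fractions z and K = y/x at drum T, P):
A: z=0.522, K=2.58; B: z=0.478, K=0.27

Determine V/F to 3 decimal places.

V/F = 0.413

Rachford–Rice: g(V/F) = Σ zᵢ(Kᵢ−1)/(1+V/F(Kᵢ−1)) = 0.
Feasibility: ΣzᵢKᵢ = 1.476, Σzᵢ/Kᵢ = 1.973 — both > 1, two phases present.
Iterate (Newton) starting at V/F = 0.5:
  V/F = 0.500: g = -0.0888, g' = -1.038 → V/F = 0.415
  V/F = 0.415: g = -0.0020, g' = -1.000 → V/F = 0.413
Converged at V/F = 0.413.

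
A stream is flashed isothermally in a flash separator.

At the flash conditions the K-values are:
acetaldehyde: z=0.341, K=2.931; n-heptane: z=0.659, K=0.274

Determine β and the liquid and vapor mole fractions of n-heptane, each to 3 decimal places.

Material balance + equilibrium reduce to Σ zᵢ(Kᵢ−1)/(1+β(Kᵢ−1)) = 0.
Feasibility: ΣzᵢKᵢ = 1.180, Σzᵢ/Kᵢ = 2.521 — both > 1, two phases present.
Newton–Raphson from β = 0.5:
  β = 0.500: g = -0.4161, g' = -1.185 → β = 0.149
  β = 0.149: g = -0.0250, g' = -1.204 → β = 0.128
Converged at β = 0.128.
Compositions from xᵢ = zᵢ/(1+β(Kᵢ−1)), yᵢ = Kᵢxᵢ:
  acetaldehyde: x = 0.273, y = 0.801
  n-heptane: x = 0.727, y = 0.199

β = 0.128, x_n-heptane = 0.727, y_n-heptane = 0.199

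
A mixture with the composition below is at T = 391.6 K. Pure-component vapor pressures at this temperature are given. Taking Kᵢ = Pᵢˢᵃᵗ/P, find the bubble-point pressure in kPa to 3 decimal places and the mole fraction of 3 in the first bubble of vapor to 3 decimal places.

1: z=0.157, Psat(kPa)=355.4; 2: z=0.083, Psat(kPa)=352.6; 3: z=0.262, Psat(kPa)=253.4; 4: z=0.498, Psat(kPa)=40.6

Pbub = 171.673 kPa, y_3 = 0.387

At the bubble point ψ → 0, so ΣzᵢKᵢ = 1 with Kᵢ = Pᵢˢᵃᵗ/P ⇒ P = ΣzᵢPᵢˢᵃᵗ.
P = 0.157·355.4 + 0.083·352.6 + 0.262·253.4 + 0.498·40.6 = 171.673 kPa
yᵢ = zᵢPᵢˢᵃᵗ/P ⇒ y_3 = 0.262·253.4/171.673 = 0.387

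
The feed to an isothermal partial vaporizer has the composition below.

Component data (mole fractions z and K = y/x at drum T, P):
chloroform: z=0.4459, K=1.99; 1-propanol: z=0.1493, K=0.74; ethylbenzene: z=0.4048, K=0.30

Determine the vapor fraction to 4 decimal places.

Material balance + equilibrium reduce to Σ zᵢ(Kᵢ−1)/(1+ψ(Kᵢ−1)) = 0.
Feasibility: ΣzᵢKᵢ = 1.1193, Σzᵢ/Kᵢ = 1.7752 — both > 1, two phases present.
Iterate (Newton) starting at ψ = 0.39:
  ψ = 0.3900: g = -0.11449, g' = -0.6153 → ψ = 0.2039
  ψ = 0.2039: g = -0.00424, g' = -0.5837 → ψ = 0.1967
Converged at ψ = 0.1967.

ψ = 0.1967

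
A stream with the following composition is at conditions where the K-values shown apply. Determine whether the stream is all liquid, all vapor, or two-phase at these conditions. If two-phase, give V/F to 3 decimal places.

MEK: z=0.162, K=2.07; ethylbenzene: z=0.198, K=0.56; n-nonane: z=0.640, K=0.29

all liquid

ΣzᵢKᵢ = 0.632; Σzᵢ/Kᵢ = 2.639.
Since ΣzᵢKᵢ < 1 the mixture is below its bubble point — single liquid phase.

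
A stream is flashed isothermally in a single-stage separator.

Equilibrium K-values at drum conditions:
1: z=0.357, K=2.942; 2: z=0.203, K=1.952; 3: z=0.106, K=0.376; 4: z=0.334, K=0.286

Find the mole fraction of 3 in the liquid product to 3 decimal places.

x_3 = 0.156

Material balance + equilibrium reduce to Σ zᵢ(Kᵢ−1)/(1+V/F(Kᵢ−1)) = 0.
g(0) = ΣzᵢKᵢ − 1 = 0.582 and g(1) = 1 − Σzᵢ/Kᵢ = -0.675, so a root lies in (0, 1).
Iterate (Newton) starting at V/F = 0.38:
  V/F = 0.380: g = 0.1269, g' = -0.937 → V/F = 0.515
  V/F = 0.515: g = 0.0013, g' = -0.935 → V/F = 0.517
Converged at V/F = 0.517.
Compositions from xᵢ = zᵢ/(1+V/F(Kᵢ−1)), yᵢ = Kᵢxᵢ:
  1: x = 0.178, y = 0.524
  2: x = 0.136, y = 0.266
  3: x = 0.156, y = 0.059
  4: x = 0.529, y = 0.151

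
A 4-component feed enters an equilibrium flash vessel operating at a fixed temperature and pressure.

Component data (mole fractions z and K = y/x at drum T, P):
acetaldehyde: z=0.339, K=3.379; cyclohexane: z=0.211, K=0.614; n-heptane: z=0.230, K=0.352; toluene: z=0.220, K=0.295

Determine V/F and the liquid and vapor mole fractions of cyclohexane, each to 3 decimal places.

Rachford–Rice: g(V/F) = Σ zᵢ(Kᵢ−1)/(1+V/F(Kᵢ−1)) = 0.
Feasibility: ΣzᵢKᵢ = 1.421, Σzᵢ/Kᵢ = 1.843 — both > 1, two phases present.
Newton iteration, V/F⁰ = 0.44:
  V/F = 0.440: g = -0.1374, g' = -0.922 → V/F = 0.291
  V/F = 0.291: g = 0.0060, g' = -1.030 → V/F = 0.297
Converged at V/F = 0.297.
Compositions from xᵢ = zᵢ/(1+V/F(Kᵢ−1)), yᵢ = Kᵢxᵢ:
  acetaldehyde: x = 0.199, y = 0.671
  cyclohexane: x = 0.238, y = 0.146
  n-heptane: x = 0.285, y = 0.100
  toluene: x = 0.278, y = 0.082

V/F = 0.297, x_cyclohexane = 0.238, y_cyclohexane = 0.146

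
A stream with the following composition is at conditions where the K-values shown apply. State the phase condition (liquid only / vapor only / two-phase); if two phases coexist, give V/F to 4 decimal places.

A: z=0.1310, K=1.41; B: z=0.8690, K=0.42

ΣzᵢKᵢ = 0.5497; Σzᵢ/Kᵢ = 2.1620.
Since ΣzᵢKᵢ < 1 the mixture is below its bubble point — single liquid phase.

liquid only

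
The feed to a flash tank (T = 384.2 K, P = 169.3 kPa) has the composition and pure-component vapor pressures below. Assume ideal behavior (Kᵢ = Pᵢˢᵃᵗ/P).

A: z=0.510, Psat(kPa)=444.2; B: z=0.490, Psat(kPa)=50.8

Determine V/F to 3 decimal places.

Raoult's law: Kᵢ = Pᵢˢᵃᵗ/P = Pᵢˢᵃᵗ/169.3.
  K_A = 444.2/169.3 = 2.62374, K_B = 50.8/169.3 = 0.30006
Material balance + equilibrium reduce to Σ zᵢ(Kᵢ−1)/(1+V/F(Kᵢ−1)) = 0.
g(0) = ΣzᵢKᵢ − 1 = 0.485 and g(1) = 1 − Σzᵢ/Kᵢ = -0.827, so a root lies in (0, 1).
Iterate (Newton) starting at V/F = 0.6:
  V/F = 0.600: g = -0.1718, g' = -1.059 → V/F = 0.438
  V/F = 0.438: g = -0.0103, g' = -0.958 → V/F = 0.427
Converged at V/F = 0.427.

V/F = 0.427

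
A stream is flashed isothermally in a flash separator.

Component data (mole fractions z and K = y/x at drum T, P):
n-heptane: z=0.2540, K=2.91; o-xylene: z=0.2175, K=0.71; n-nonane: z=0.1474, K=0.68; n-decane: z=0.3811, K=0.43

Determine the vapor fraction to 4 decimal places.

Material balance + equilibrium reduce to Σ zᵢ(Kᵢ−1)/(1+ψ(Kᵢ−1)) = 0.
Check two-phase: ΣzᵢKᵢ = 1.1577 > 1 and Σzᵢ/Kᵢ = 1.4967 > 1, so g(0) = 0.1577 > 0 and g(1) = -0.4967 < 0.
Iterate (Newton) starting at ψ = 0.5:
  ψ = 0.5000: g = -0.18558, g' = -0.5311 → ψ = 0.1505
  ψ = 0.1505: g = 0.02368, g' = -0.7438 → ψ = 0.1824
  ψ = 0.1824: g = 0.00069, g' = -0.7013 → ψ = 0.1834
Converged at ψ = 0.1834.

ψ = 0.1834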